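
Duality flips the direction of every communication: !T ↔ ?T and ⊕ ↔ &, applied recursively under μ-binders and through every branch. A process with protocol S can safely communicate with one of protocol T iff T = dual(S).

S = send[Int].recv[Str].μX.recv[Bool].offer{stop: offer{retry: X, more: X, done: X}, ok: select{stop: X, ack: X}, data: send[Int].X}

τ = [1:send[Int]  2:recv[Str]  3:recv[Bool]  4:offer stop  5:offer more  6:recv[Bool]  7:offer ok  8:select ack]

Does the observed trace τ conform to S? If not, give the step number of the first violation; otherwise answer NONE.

[1] send[Int]  match  now at recv[Str].μX.…
[2] recv[Str]  match  now at μX.…
[3] recv[Bool]  match  now at offer{stop: offer{retry: μX.…, more: μX.…, done: μX.…}, ok: select{stop: μX.…, ack: μX.…}, data: send[Int].μX.…}
[4] offer stop  match  now at offer{retry: μX.…, more: μX.…, done: μX.…}
[5] offer more  match  now at μX.…
[6] recv[Bool]  match  now at offer{stop: offer{retry: μX.…, more: μX.…, done: μX.…}, ok: select{stop: μX.…, ack: μX.…}, data: send[Int].μX.…}
[7] offer ok  match  now at select{stop: μX.…, ack: μX.…}
[8] select ack  match  now at μX.…
all 8 steps conform

NONE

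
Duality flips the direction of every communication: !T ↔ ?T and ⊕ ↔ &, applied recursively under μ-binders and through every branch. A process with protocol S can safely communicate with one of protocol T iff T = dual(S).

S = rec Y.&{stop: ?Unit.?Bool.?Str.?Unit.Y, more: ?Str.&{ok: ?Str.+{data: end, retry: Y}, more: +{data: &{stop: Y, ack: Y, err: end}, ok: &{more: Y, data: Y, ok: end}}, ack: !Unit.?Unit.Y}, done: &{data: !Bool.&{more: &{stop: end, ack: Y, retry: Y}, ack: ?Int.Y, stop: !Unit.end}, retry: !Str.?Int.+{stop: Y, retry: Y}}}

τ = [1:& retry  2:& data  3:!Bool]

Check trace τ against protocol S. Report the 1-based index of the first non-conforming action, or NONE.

1

@1 got & retry, protocol expects & stop or & more or & done  ✗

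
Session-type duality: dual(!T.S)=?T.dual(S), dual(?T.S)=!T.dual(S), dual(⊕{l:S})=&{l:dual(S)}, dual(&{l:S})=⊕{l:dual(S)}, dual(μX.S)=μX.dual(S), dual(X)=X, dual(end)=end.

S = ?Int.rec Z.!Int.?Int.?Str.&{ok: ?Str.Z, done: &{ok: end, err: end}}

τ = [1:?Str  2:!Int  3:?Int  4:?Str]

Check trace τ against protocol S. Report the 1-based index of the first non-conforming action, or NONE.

[1] got ?Str, protocol expects ?Int  ✗

1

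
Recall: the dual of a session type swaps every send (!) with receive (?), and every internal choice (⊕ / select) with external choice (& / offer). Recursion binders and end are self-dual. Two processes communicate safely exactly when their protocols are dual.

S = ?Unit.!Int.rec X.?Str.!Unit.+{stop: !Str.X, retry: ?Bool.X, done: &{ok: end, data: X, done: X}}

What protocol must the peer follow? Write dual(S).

!Unit.?Int.rec X.!Str.?Unit.&{stop: ?Str.X, retry: !Bool.X, done: +{ok: end, data: X, done: X}}

?Unit = !Unit
  !Int = ?Int
    rec X = rec X  (rec unchanged)
      ?Str = !Str
        !Unit = ?Unit
          +{stop,retry,done} = &{stop,retry,done}  (⊕→&)
            case stop:
              !Str = ?Str
                X ↦ X
            case retry:
              ?Bool = !Bool
                X ↦ X
            case done:
              &{ok,data,done} = +{ok,data,done}  (&→⊕)
                case ok:
                  end ↦ end
                case data:
                  X ↦ X
                case done:
                  X ↦ X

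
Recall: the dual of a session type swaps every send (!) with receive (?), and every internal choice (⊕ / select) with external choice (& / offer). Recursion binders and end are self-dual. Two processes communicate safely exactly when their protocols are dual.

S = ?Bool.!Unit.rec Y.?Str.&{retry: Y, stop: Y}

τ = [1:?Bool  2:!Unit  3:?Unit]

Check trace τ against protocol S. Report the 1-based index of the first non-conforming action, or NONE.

3

step 1: ?Bool  ✓  state: !Unit.rec Y.…
step 2: !Unit  ✓  state: rec Y.…
step 3: got ?Unit, protocol expects ?Str  ✗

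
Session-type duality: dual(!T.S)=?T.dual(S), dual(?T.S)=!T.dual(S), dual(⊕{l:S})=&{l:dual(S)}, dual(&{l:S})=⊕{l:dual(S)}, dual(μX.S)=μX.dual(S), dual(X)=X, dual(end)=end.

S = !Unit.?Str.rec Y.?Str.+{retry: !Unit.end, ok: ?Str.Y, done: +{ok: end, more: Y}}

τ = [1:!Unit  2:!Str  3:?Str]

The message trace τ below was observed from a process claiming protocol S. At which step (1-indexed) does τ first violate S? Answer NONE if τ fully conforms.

@1 !Unit  match  now at ?Str.rec Y.…
@2 got !Str, protocol expects ?Str  ✗

2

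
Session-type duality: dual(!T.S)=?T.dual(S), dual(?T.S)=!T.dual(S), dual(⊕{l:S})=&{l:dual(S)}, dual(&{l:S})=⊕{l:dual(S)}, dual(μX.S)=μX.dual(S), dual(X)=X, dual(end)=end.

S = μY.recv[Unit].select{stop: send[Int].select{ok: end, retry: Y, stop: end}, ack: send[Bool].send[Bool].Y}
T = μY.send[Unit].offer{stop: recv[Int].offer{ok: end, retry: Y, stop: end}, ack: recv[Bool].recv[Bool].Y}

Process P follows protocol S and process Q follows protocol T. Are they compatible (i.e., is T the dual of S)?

YES

μY vs μY  match (binder kept)
  recv[Unit] vs send[Unit]  match
    select{stop,ack} vs offer{stop,ack}  match label sets agree
      case stop:
        send[Int] vs recv[Int]  match
          select{ok,retry,stop} vs offer{ok,retry,stop}  match label sets agree
            case ok:
              end vs end  match
            case retry:
              Y vs Y  match
            case stop:
              end vs end  match
      case ack:
        send[Bool] vs recv[Bool]  match
          send[Bool] vs recv[Bool]  match
            Y vs Y  match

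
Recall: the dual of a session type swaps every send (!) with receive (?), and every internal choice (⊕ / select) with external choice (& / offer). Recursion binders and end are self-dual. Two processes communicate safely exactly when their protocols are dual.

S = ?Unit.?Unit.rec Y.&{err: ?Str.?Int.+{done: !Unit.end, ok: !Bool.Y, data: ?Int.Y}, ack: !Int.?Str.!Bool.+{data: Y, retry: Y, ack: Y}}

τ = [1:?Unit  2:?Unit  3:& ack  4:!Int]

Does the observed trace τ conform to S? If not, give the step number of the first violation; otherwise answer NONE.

NONE

[1] ?Unit  ✓  cont: ?Unit.rec Y.…
[2] ?Unit  ✓  cont: rec Y.…
[3] & ack  ✓  cont: !Int.?Str.!Bool.+{data: rec Y.…, retry: rec Y.…, ack: rec Y.…}
[4] !Int  ✓  cont: ?Str.!Bool.+{data: rec Y.…, retry: rec Y.…, ack: rec Y.…}
all 4 steps conform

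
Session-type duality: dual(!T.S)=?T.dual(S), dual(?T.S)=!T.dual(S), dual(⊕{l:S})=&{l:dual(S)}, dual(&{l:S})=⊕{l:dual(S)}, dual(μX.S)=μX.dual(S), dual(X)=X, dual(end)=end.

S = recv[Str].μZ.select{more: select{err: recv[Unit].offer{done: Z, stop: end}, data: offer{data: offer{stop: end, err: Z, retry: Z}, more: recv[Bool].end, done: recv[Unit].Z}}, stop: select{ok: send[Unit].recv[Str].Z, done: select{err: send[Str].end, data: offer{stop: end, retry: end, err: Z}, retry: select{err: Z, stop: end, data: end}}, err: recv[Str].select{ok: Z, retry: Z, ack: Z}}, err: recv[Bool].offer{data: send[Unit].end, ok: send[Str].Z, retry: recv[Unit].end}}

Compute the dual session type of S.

send[Str].μZ.offer{more: offer{err: send[Unit].select{done: Z, stop: end}, data: select{data: select{stop: end, err: Z, retry: Z}, more: send[Bool].end, done: send[Unit].Z}}, stop: offer{ok: recv[Unit].send[Str].Z, done: offer{err: recv[Str].end, data: select{stop: end, retry: end, err: Z}, retry: offer{err: Z, stop: end, data: end}}, err: send[Str].offer{ok: Z, retry: Z, ack: Z}}, err: send[Bool].select{data: recv[Unit].end, ok: recv[Str].Z, retry: send[Unit].end}}

recv[Str] → send[Str]
  μZ → μZ  (rec unchanged)
    select{more,stop,err} → offer{more,stop,err}  (select→offer)
      case more:
        select{err,data} → offer{err,data}  (select→offer)
          case err:
            recv[Unit] → send[Unit]
              offer{done,stop} → select{done,stop}  (&→⊕)
                case done:
                  Z ↦ Z
                case stop:
                  end ↦ end
          case data:
            offer{data,more,done} → select{data,more,done}  (&→⊕)
              case data:
                offer{stop,err,retry} → select{stop,err,retry}  (&→⊕)
                  case stop:
                    end ↦ end
                  case err:
                    Z ↦ Z
                  case retry:
                    Z ↦ Z
              case more:
                recv[Bool] → send[Bool]
                  end ↦ end
              case done:
                recv[Unit] → send[Unit]
                  Z ↦ Z
      case stop:
        select{ok,done,err} → offer{ok,done,err}  (select→offer)
          case ok:
            send[Unit] → recv[Unit]
              recv[Str] → send[Str]
                Z ↦ Z
          case done:
            select{err,data,retry} → offer{err,data,retry}  (select→offer)
              case err:
                send[Str] → recv[Str]
                  end ↦ end
              case data:
                offer{stop,retry,err} → select{stop,retry,err}  (&→⊕)
                  case stop:
                    end ↦ end
                  case retry:
                    end ↦ end
                  case err:
                    Z ↦ Z
              case retry:
                select{err,stop,data} → offer{err,stop,data}  (select→offer)
                  case err:
                    Z ↦ Z
                  case stop:
                    end ↦ end
                  case data:
                    end ↦ end
          case err:
            recv[Str] → send[Str]
              select{ok,retry,ack} → offer{ok,retry,ack}  (select→offer)
                case ok:
                  Z ↦ Z
                case retry:
                  Z ↦ Z
                case ack:
                  Z ↦ Z
      case err:
        recv[Bool] → send[Bool]
          offer{data,ok,retry} → select{data,ok,retry}  (&→⊕)
            case data:
              send[Unit] → recv[Unit]
                end ↦ end
            case ok:
              send[Str] → recv[Str]
                Z ↦ Z
            case retry:
              recv[Unit] → send[Unit]
                end ↦ end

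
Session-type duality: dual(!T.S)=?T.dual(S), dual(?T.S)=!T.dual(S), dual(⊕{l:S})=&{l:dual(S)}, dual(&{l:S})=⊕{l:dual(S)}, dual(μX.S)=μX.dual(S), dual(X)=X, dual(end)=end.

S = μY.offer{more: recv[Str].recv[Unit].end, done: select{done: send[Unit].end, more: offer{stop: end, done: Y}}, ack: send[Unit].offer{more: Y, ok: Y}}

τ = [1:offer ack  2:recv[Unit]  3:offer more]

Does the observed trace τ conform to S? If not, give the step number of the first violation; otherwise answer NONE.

@1 offer ack  ok  residual = send[Unit].offer{more: μY.…, ok: μY.…}
@2 got recv[Unit], protocol expects send[Unit]  ✗

2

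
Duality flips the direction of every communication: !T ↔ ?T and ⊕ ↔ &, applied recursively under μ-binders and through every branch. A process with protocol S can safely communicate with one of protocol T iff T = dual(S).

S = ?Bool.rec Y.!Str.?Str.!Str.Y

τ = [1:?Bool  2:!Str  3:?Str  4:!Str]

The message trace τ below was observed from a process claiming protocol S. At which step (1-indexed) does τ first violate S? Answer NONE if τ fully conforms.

NONE

step 1: ?Bool  ok  cont: rec Y.…
step 2: !Str  ok  cont: ?Str.!Str.rec Y.…
step 3: ?Str  ok  cont: !Str.rec Y.…
step 4: !Str  ok  cont: rec Y.…
τ conforms to S (length 4)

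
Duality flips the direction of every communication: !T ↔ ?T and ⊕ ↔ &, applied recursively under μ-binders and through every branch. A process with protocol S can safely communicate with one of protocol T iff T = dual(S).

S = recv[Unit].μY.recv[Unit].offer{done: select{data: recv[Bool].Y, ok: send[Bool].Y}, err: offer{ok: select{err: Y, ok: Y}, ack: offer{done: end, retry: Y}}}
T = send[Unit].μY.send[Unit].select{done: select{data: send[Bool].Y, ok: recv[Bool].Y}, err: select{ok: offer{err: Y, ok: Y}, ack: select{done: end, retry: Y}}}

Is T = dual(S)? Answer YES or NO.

recv[Unit] ‖ send[Unit]  ok
  μY ‖ μY  ok (μ self-dual)
    recv[Unit] ‖ send[Unit]  ok
      offer{done,err} ‖ select{done,err}  ok label sets agree
        [done]
          select{data,ok} ‖ select{data,ok}  ✗ choice polarity not flipped — not dual

NO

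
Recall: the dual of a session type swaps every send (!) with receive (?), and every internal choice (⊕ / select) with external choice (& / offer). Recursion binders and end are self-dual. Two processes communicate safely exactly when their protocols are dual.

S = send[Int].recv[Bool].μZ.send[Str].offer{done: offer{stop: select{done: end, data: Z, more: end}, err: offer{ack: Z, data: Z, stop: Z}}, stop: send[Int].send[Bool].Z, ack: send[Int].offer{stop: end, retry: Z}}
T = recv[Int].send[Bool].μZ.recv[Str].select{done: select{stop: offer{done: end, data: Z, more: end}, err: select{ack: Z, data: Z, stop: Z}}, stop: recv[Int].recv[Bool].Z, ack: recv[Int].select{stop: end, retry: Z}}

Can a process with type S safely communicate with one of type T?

YES

send[Int] | recv[Int]  match
  recv[Bool] | send[Bool]  match
    μZ | μZ  match (μ self-dual)
      send[Str] | recv[Str]  match
        offer{done,stop,ack} | select{done,stop,ack}  match label sets agree
          • done:
            offer{stop,err} | select{stop,err}  match label sets agree
              • stop:
                select{done,data,more} | offer{done,data,more}  match label sets agree
                  • done:
                    end | end  match
                  • data:
                    Z | Z  match
                  • more:
                    end | end  match
              • err:
                offer{ack,data,stop} | select{ack,data,stop}  match label sets agree
                  • ack:
                    Z | Z  match
                  • data:
                    Z | Z  match
                  • stop:
                    Z | Z  match
          • stop:
            send[Int] | recv[Int]  match
              send[Bool] | recv[Bool]  match
                Z | Z  match
          • ack:
            send[Int] | recv[Int]  match
              offer{stop,retry} | select{stop,retry}  match label sets agree
                • stop:
                  end | end  match
                • retry:
                  Z | Z  match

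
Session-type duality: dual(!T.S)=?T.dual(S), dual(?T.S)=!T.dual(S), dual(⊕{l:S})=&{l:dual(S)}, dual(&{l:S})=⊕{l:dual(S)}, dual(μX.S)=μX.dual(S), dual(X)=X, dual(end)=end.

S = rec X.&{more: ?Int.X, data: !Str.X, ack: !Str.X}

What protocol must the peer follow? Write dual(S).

rec X.+{more: !Int.X, data: ?Str.X, ack: ?Str.X}

rec X → rec X  (binder kept)
  &{more,data,ack} → +{more,data,ack}  (offer→select)
    case more:
      ?Int → !Int
        X ↦ X
    case data:
      !Str → ?Str
        X ↦ X
    case ack:
      !Str → ?Str
        X ↦ X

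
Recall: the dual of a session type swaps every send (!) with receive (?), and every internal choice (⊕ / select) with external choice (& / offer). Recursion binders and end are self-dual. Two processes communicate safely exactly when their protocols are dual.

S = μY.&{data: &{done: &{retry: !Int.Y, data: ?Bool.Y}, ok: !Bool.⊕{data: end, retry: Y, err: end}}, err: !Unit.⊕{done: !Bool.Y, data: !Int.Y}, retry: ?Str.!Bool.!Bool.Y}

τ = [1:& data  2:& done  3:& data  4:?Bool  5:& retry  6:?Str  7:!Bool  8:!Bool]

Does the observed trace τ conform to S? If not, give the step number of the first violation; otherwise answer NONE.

[1] & data  match  state: &{done: &{retry: !Int.μY.…, data: ?Bool.μY.…}, ok: !Bool.⊕{data: end, retry: μY.…, err: end}}
[2] & done  match  state: &{retry: !Int.μY.…, data: ?Bool.μY.…}
[3] & data  match  state: ?Bool.μY.…
[4] ?Bool  match  state: μY.…
[5] & retry  match  state: ?Str.!Bool.!Bool.μY.…
[6] ?Str  match  state: !Bool.!Bool.μY.…
[7] !Bool  match  state: !Bool.μY.…
[8] !Bool  match  state: μY.…
τ conforms to S (length 8)

NONE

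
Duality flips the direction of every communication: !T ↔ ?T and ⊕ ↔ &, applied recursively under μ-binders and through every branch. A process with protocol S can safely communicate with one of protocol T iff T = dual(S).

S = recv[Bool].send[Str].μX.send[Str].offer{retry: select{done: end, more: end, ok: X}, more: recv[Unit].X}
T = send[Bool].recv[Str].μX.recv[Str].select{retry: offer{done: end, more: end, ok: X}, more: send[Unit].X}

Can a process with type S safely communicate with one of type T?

recv[Bool] vs send[Bool]  match
  send[Str] vs recv[Str]  match
    μX vs μX  match (binder kept)
      send[Str] vs recv[Str]  match
        offer{retry,more} vs select{retry,more}  match same labels
          • retry:
            select{done,more,ok} vs offer{done,more,ok}  match same labels
              • done:
                end vs end  match
              • more:
                end vs end  match
              • ok:
                X vs X  match
          • more:
            recv[Unit] vs send[Unit]  match
              X vs X  match

YES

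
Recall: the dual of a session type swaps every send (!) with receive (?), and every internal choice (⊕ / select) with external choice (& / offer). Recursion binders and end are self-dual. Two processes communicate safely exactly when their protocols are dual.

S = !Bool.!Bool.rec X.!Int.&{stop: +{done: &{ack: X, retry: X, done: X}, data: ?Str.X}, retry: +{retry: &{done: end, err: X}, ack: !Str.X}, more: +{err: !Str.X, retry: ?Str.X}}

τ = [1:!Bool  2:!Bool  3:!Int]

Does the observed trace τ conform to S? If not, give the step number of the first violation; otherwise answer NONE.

NONE

[1] !Bool  ✓  now at !Bool.rec X.…
[2] !Bool  ✓  now at rec X.…
[3] !Int  ✓  now at &{stop: +{done: &{ack: rec X.…, retry: rec X.…, done: rec X.…}, data: ?Str.rec X.…}, retry: +{retry: &{done: end, err: rec X.…}, ack: !Str.rec X.…}, more: +{err: !Str.rec X.…, retry: ?Str.rec X.…}}
all 3 steps conform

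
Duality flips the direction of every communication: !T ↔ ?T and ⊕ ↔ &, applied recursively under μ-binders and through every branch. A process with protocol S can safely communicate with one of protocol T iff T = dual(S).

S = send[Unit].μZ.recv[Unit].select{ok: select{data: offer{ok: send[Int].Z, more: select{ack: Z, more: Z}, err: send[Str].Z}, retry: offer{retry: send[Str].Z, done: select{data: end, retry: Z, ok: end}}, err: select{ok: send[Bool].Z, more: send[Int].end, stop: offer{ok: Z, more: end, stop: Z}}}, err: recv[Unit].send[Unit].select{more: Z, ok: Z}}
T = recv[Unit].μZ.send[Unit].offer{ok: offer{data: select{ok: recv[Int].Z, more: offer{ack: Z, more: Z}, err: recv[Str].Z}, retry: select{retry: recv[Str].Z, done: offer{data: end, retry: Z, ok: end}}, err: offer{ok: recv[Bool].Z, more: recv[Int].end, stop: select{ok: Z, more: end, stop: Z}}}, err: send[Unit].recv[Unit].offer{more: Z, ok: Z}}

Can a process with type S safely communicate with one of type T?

send[Unit] ‖ recv[Unit]  match
  μZ ‖ μZ  match (binder kept)
    recv[Unit] ‖ send[Unit]  match
      select{ok,err} ‖ offer{ok,err}  match labels match
        • ok:
          select{data,retry,err} ‖ offer{data,retry,err}  match labels match
            • data:
              offer{ok,more,err} ‖ select{ok,more,err}  match labels match
                • ok:
                  send[Int] ‖ recv[Int]  match
                    Z ‖ Z  match
                • more:
                  select{ack,more} ‖ offer{ack,more}  match labels match
                    • ack:
                      Z ‖ Z  match
                    • more:
                      Z ‖ Z  match
                • err:
                  send[Str] ‖ recv[Str]  match
                    Z ‖ Z  match
            • retry:
              offer{retry,done} ‖ select{retry,done}  match labels match
                • retry:
                  send[Str] ‖ recv[Str]  match
                    Z ‖ Z  match
                • done:
                  select{data,retry,ok} ‖ offer{data,retry,ok}  match labels match
                    • data:
                      end ‖ end  match
                    • retry:
                      Z ‖ Z  match
                    • ok:
                      end ‖ end  match
            • err:
              select{ok,more,stop} ‖ offer{ok,more,stop}  match labels match
                • ok:
                  send[Bool] ‖ recv[Bool]  match
                    Z ‖ Z  match
                • more:
                  send[Int] ‖ recv[Int]  match
                    end ‖ end  match
                • stop:
                  offer{ok,more,stop} ‖ select{ok,more,stop}  match labels match
                    • ok:
                      Z ‖ Z  match
                    • more:
                      end ‖ end  match
                    • stop:
                      Z ‖ Z  match
        • err:
          recv[Unit] ‖ send[Unit]  match
            send[Unit] ‖ recv[Unit]  match
              select{more,ok} ‖ offer{more,ok}  match labels match
                • more:
                  Z ‖ Z  match
                • ok:
                  Z ‖ Z  match

YES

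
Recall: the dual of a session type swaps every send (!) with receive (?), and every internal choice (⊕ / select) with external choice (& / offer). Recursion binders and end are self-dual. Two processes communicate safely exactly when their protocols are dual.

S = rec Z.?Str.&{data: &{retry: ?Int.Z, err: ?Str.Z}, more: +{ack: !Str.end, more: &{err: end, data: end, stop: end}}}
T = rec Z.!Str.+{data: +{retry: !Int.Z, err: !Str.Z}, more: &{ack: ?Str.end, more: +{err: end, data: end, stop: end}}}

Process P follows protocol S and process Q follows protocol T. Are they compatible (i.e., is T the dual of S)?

rec Z vs rec Z  match (binder kept)
  ?Str vs !Str  match
    &{data,more} vs +{data,more}  match same labels
      • data:
        &{retry,err} vs +{retry,err}  match same labels
          • retry:
            ?Int vs !Int  match
              Z vs Z  match
          • err:
            ?Str vs !Str  match
              Z vs Z  match
      • more:
        +{ack,more} vs &{ack,more}  match same labels
          • ack:
            !Str vs ?Str  match
              end vs end  match
          • more:
            &{err,data,stop} vs +{err,data,stop}  match same labels
              • err:
                end vs end  match
              • data:
                end vs end  match
              • stop:
                end vs end  match

YES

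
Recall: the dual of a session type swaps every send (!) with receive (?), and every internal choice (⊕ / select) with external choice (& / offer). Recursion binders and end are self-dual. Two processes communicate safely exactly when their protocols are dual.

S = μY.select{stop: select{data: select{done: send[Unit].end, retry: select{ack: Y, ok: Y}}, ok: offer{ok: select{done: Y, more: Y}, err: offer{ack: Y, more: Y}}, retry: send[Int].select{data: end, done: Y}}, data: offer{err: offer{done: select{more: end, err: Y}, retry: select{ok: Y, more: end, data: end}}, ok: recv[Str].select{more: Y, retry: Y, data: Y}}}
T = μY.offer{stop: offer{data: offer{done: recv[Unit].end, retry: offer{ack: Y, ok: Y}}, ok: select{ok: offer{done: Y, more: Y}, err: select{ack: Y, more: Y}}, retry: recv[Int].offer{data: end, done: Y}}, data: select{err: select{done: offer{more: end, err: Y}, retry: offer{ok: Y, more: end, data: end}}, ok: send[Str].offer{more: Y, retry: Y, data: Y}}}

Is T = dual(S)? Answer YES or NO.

YES

μY ‖ μY  ✓ (rec unchanged)
  select{stop,data} ‖ offer{stop,data}  ✓ label sets agree
    • stop:
      select{data,ok,retry} ‖ offer{data,ok,retry}  ✓ label sets agree
        • data:
          select{done,retry} ‖ offer{done,retry}  ✓ label sets agree
            • done:
              send[Unit] ‖ recv[Unit]  ✓
                end ‖ end  ✓
            • retry:
              select{ack,ok} ‖ offer{ack,ok}  ✓ label sets agree
                • ack:
                  Y ‖ Y  ✓
                • ok:
                  Y ‖ Y  ✓
        • ok:
          offer{ok,err} ‖ select{ok,err}  ✓ label sets agree
            • ok:
              select{done,more} ‖ offer{done,more}  ✓ label sets agree
                • done:
                  Y ‖ Y  ✓
                • more:
                  Y ‖ Y  ✓
            • err:
              offer{ack,more} ‖ select{ack,more}  ✓ label sets agree
                • ack:
                  Y ‖ Y  ✓
                • more:
                  Y ‖ Y  ✓
        • retry:
          send[Int] ‖ recv[Int]  ✓
            select{data,done} ‖ offer{data,done}  ✓ label sets agree
              • data:
                end ‖ end  ✓
              • done:
                Y ‖ Y  ✓
    • data:
      offer{err,ok} ‖ select{err,ok}  ✓ label sets agree
        • err:
          offer{done,retry} ‖ select{done,retry}  ✓ label sets agree
            • done:
              select{more,err} ‖ offer{more,err}  ✓ label sets agree
                • more:
                  end ‖ end  ✓
                • err:
                  Y ‖ Y  ✓
            • retry:
              select{ok,more,data} ‖ offer{ok,more,data}  ✓ label sets agree
                • ok:
                  Y ‖ Y  ✓
                • more:
                  end ‖ end  ✓
                • data:
                  end ‖ end  ✓
        • ok:
          recv[Str] ‖ send[Str]  ✓
            select{more,retry,data} ‖ offer{more,retry,data}  ✓ label sets agree
              • more:
                Y ‖ Y  ✓
              • retry:
                Y ‖ Y  ✓
              • data:
                Y ‖ Y  ✓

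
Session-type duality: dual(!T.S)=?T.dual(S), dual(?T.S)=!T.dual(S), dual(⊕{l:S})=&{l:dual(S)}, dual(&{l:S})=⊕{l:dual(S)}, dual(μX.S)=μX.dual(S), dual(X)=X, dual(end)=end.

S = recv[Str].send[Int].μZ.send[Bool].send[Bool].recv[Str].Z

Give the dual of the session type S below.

send[Str].recv[Int].μZ.recv[Bool].recv[Bool].send[Str].Z

recv[Str] = send[Str]
  send[Int] = recv[Int]
    μZ = μZ  (μ self-dual)
      send[Bool] = recv[Bool]
        send[Bool] = recv[Bool]
          recv[Str] = send[Str]
            dual(Z) = Z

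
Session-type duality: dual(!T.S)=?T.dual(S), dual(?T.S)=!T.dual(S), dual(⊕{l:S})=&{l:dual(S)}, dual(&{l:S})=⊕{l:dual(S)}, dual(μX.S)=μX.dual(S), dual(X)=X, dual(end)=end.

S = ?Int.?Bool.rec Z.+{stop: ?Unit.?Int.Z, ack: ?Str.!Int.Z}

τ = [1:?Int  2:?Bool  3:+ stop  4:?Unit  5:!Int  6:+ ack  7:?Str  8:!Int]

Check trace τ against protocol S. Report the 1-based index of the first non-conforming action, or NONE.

[1] ?Int  ✓  now at ?Bool.rec Z.…
[2] ?Bool  ✓  now at rec Z.…
[3] + stop  ✓  now at ?Unit.?Int.rec Z.…
[4] ?Unit  ✓  now at ?Int.rec Z.…
[5] got !Int, protocol expects ?Int  ✗

5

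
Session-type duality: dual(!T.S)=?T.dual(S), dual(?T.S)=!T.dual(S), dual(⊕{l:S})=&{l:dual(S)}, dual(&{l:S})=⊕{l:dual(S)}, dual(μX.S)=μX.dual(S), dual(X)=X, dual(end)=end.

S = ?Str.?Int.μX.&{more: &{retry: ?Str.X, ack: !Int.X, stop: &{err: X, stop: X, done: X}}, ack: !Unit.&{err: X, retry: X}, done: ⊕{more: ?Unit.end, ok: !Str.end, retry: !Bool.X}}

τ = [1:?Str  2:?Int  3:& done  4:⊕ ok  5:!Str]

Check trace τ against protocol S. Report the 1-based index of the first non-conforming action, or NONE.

NONE

[1] ?Str  ✓  now at ?Int.μX.…
[2] ?Int  ✓  now at μX.…
[3] & done  ✓  now at ⊕{more: ?Unit.end, ok: !Str.end, retry: !Bool.μX.…}
[4] ⊕ ok  ✓  now at !Str.end
[5] !Str  ✓  now at end
trace exhausted — no violation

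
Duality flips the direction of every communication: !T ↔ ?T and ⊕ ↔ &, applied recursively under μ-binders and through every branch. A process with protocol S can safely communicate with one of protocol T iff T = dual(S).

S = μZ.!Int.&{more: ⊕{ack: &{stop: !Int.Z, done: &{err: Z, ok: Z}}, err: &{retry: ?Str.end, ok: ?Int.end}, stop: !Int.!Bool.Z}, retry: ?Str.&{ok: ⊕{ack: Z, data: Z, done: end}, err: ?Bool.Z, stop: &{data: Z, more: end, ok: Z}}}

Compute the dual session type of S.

μZ.?Int.⊕{more: &{ack: ⊕{stop: ?Int.Z, done: ⊕{err: Z, ok: Z}}, err: ⊕{retry: !Str.end, ok: !Int.end}, stop: ?Int.?Bool.Z}, retry: !Str.⊕{ok: &{ack: Z, data: Z, done: end}, err: !Bool.Z, stop: ⊕{data: Z, more: end, ok: Z}}}

μZ ↦ μZ  (rec unchanged)
  !Int ↦ ?Int
    &{more,retry} ↦ ⊕{more,retry}  (external→internal)
      case more:
        ⊕{ack,err,stop} ↦ &{ack,err,stop}  (internal→external)
          case ack:
            &{stop,done} ↦ ⊕{stop,done}  (external→internal)
              case stop:
                !Int ↦ ?Int
                  Z self-dual
              case done:
                &{err,ok} ↦ ⊕{err,ok}  (external→internal)
                  case err:
                    Z self-dual
                  case ok:
                    Z self-dual
          case err:
            &{retry,ok} ↦ ⊕{retry,ok}  (external→internal)
              case retry:
                ?Str ↦ !Str
                  end self-dual
              case ok:
                ?Int ↦ !Int
                  end self-dual
          case stop:
            !Int ↦ ?Int
              !Bool ↦ ?Bool
                Z self-dual
      case retry:
        ?Str ↦ !Str
          &{ok,err,stop} ↦ ⊕{ok,err,stop}  (external→internal)
            case ok:
              ⊕{ack,data,done} ↦ &{ack,data,done}  (internal→external)
                case ack:
                  Z self-dual
                case data:
                  Z self-dual
                case done:
                  end self-dual
            case err:
              ?Bool ↦ !Bool
                Z self-dual
            case stop:
              &{data,more,ok} ↦ ⊕{data,more,ok}  (external→internal)
                case data:
                  Z self-dual
                case more:
                  end self-dual
                case ok:
                  Z self-dual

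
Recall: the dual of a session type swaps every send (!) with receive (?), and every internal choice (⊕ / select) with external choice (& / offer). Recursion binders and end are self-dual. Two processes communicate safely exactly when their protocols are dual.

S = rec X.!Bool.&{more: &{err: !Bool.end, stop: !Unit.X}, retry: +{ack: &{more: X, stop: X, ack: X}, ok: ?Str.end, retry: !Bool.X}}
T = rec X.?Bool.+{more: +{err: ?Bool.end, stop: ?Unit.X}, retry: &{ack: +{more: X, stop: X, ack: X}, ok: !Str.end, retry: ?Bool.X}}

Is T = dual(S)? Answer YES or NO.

rec X ‖ rec X  ✓ (μ self-dual)
  !Bool ‖ ?Bool  ✓
    &{more,retry} ‖ +{more,retry}  ✓ labels match
      case more:
        &{err,stop} ‖ +{err,stop}  ✓ labels match
          case err:
            !Bool ‖ ?Bool  ✓
              end ‖ end  ✓
          case stop:
            !Unit ‖ ?Unit  ✓
              X ‖ X  ✓
      case retry:
        +{ack,ok,retry} ‖ &{ack,ok,retry}  ✓ labels match
          case ack:
            &{more,stop,ack} ‖ +{more,stop,ack}  ✓ labels match
              case more:
                X ‖ X  ✓
              case stop:
                X ‖ X  ✓
              case ack:
                X ‖ X  ✓
          case ok:
            ?Str ‖ !Str  ✓
              end ‖ end  ✓
          case retry:
            !Bool ‖ ?Bool  ✓
              X ‖ X  ✓

YES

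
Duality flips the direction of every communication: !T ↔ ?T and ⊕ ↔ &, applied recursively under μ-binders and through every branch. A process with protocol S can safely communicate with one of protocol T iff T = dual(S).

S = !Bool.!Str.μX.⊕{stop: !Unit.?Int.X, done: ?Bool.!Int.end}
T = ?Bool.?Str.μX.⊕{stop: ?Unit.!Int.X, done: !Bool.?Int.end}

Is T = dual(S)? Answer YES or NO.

!Bool | ?Bool  ok
  !Str | ?Str  ok
    μX | μX  ok (μ self-dual)
      ⊕{stop,done} | ⊕{stop,done}  ✗ choice polarity not flipped — not dual

NO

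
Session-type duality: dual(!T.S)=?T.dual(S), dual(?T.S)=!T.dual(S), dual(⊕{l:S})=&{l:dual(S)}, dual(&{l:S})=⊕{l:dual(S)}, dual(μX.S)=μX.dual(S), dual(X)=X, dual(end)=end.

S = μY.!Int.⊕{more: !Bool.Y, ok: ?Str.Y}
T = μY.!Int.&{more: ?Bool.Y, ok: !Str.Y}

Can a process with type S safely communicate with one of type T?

NO

μY vs μY  ok (binder kept)
  !Int vs !Int  ✗ same direction on both sides — not dual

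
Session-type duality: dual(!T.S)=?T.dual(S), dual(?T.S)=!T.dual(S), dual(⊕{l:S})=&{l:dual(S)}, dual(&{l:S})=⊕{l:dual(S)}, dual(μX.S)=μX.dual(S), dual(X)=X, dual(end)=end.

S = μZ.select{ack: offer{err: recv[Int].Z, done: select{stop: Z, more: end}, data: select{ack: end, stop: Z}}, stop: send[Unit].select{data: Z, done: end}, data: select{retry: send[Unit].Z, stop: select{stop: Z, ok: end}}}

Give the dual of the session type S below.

μZ.offer{ack: select{err: send[Int].Z, done: offer{stop: Z, more: end}, data: offer{ack: end, stop: Z}}, stop: recv[Unit].offer{data: Z, done: end}, data: offer{retry: recv[Unit].Z, stop: offer{stop: Z, ok: end}}}

μZ ↦ μZ  (rec unchanged)
  select{ack,stop,data} ↦ offer{ack,stop,data}  (select→offer)
    case ack:
      offer{err,done,data} ↦ select{err,done,data}  (&→⊕)
        case err:
          recv[Int] ↦ send[Int]
            dual(Z) = Z
        case done:
          select{stop,more} ↦ offer{stop,more}  (select→offer)
            case stop:
              dual(Z) = Z
            case more:
              dual(end) = end
        case data:
          select{ack,stop} ↦ offer{ack,stop}  (select→offer)
            case ack:
              dual(end) = end
            case stop:
              dual(Z) = Z
    case stop:
      send[Unit] ↦ recv[Unit]
        select{data,done} ↦ offer{data,done}  (select→offer)
          case data:
            dual(Z) = Z
          case done:
            dual(end) = end
    case data:
      select{retry,stop} ↦ offer{retry,stop}  (select→offer)
        case retry:
          send[Unit] ↦ recv[Unit]
            dual(Z) = Z
        case stop:
          select{stop,ok} ↦ offer{stop,ok}  (select→offer)
            case stop:
              dual(Z) = Z
            case ok:
              dual(end) = end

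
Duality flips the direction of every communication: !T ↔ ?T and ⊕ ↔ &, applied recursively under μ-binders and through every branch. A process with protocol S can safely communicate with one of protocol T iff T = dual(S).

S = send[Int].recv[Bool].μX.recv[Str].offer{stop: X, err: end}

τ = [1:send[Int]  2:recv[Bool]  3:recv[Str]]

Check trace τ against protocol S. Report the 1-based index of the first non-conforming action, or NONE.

step 1: send[Int]  match  state: recv[Bool].μX.…
step 2: recv[Bool]  match  state: μX.…
step 3: recv[Str]  match  state: offer{stop: μX.…, err: end}
τ conforms to S (length 3)

NONE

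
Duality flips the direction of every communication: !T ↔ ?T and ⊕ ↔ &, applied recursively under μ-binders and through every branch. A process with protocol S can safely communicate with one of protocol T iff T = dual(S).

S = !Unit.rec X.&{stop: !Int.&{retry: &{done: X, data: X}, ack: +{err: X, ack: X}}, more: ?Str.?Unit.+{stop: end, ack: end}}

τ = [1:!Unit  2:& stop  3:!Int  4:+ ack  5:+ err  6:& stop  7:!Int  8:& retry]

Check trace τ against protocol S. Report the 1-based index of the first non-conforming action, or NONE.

4

[1] !Unit  ✓  residual = rec X.…
[2] & stop  ✓  residual = !Int.&{retry: &{done: rec X.…, data: rec X.…}, ack: +{err: rec X.…, ack: rec X.…}}
[3] !Int  ✓  residual = &{retry: &{done: rec X.…, data: rec X.…}, ack: +{err: rec X.…, ack: rec X.…}}
[4] got + ack, protocol expects & retry or & ack  ✗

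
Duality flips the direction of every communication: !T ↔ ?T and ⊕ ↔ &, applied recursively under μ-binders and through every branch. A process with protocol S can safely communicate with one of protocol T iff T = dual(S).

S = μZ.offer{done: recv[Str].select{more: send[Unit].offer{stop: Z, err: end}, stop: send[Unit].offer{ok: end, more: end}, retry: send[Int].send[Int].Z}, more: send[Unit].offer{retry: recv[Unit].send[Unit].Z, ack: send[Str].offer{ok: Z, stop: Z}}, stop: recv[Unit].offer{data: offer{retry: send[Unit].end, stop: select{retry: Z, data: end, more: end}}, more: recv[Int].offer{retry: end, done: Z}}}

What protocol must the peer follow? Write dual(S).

μZ = μZ  (binder kept)
  offer{done,more,stop} = select{done,more,stop}  (external→internal)
    case done:
      recv[Str] = send[Str]
        select{more,stop,retry} = offer{more,stop,retry}  (⊕→&)
          case more:
            send[Unit] = recv[Unit]
              offer{stop,err} = select{stop,err}  (external→internal)
                case stop:
                  dual(Z) = Z
                case err:
                  dual(end) = end
          case stop:
            send[Unit] = recv[Unit]
              offer{ok,more} = select{ok,more}  (external→internal)
                case ok:
                  dual(end) = end
                case more:
                  dual(end) = end
          case retry:
            send[Int] = recv[Int]
              send[Int] = recv[Int]
                dual(Z) = Z
    case more:
      send[Unit] = recv[Unit]
        offer{retry,ack} = select{retry,ack}  (external→internal)
          case retry:
            recv[Unit] = send[Unit]
              send[Unit] = recv[Unit]
                dual(Z) = Z
          case ack:
            send[Str] = recv[Str]
              offer{ok,stop} = select{ok,stop}  (external→internal)
                case ok:
                  dual(Z) = Z
                case stop:
                  dual(Z) = Z
    case stop:
      recv[Unit] = send[Unit]
        offer{data,more} = select{data,more}  (external→internal)
          case data:
            offer{retry,stop} = select{retry,stop}  (external→internal)
              case retry:
                send[Unit] = recv[Unit]
                  dual(end) = end
              case stop:
                select{retry,data,more} = offer{retry,data,more}  (⊕→&)
                  case retry:
                    dual(Z) = Z
                  case data:
                    dual(end) = end
                  case more:
                    dual(end) = end
          case more:
            recv[Int] = send[Int]
              offer{retry,done} = select{retry,done}  (external→internal)
                case retry:
                  dual(end) = end
                case done:
                  dual(Z) = Z

μZ.select{done: send[Str].offer{more: recv[Unit].select{stop: Z, err: end}, stop: recv[Unit].select{ok: end, more: end}, retry: recv[Int].recv[Int].Z}, more: recv[Unit].select{retry: send[Unit].recv[Unit].Z, ack: recv[Str].select{ok: Z, stop: Z}}, stop: send[Unit].select{data: select{retry: recv[Unit].end, stop: offer{retry: Z, data: end, more: end}}, more: send[Int].select{retry: end, done: Z}}}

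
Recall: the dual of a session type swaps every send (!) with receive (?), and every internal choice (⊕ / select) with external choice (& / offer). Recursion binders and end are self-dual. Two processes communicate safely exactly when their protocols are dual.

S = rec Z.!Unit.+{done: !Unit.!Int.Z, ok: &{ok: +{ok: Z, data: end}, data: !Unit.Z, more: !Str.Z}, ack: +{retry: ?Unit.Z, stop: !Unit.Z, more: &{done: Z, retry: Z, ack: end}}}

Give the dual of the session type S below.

rec Z.?Unit.&{done: ?Unit.?Int.Z, ok: +{ok: &{ok: Z, data: end}, data: ?Unit.Z, more: ?Str.Z}, ack: &{retry: !Unit.Z, stop: ?Unit.Z, more: +{done: Z, retry: Z, ack: end}}}

rec Z ↦ rec Z  (rec unchanged)
  !Unit ↦ ?Unit
    +{done,ok,ack} ↦ &{done,ok,ack}  (select→offer)
      [done]
        !Unit ↦ ?Unit
          !Int ↦ ?Int
            Z ↦ Z
      [ok]
        &{ok,data,more} ↦ +{ok,data,more}  (external→internal)
          [ok]
            +{ok,data} ↦ &{ok,data}  (select→offer)
              [ok]
                Z ↦ Z
              [data]
                end ↦ end
          [data]
            !Unit ↦ ?Unit
              Z ↦ Z
          [more]
            !Str ↦ ?Str
              Z ↦ Z
      [ack]
        +{retry,stop,more} ↦ &{retry,stop,more}  (select→offer)
          [retry]
            ?Unit ↦ !Unit
              Z ↦ Z
          [stop]
            !Unit ↦ ?Unit
              Z ↦ Z
          [more]
            &{done,retry,ack} ↦ +{done,retry,ack}  (external→internal)
              [done]
                Z ↦ Z
              [retry]
                Z ↦ Z
              [ack]
                end ↦ end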